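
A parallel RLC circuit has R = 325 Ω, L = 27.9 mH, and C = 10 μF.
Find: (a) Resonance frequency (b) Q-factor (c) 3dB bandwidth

Step 1 — Resonance: ω₀ = 1/√(LC) = 1/√(0.0279·1e-05) = 1893 rad/s.
Step 2 — f₀ = ω₀/(2π) = 301.3 Hz.
Step 3 — Parallel Q: Q = R/(ω₀L) = 325/(1893·0.0279) = 6.153.
Step 4 — Bandwidth: Δω = ω₀/Q = 307.7 rad/s; BW = Δω/(2π) = 48.97 Hz.

(a) f₀ = 301.3 Hz  (b) Q = 6.153  (c) BW = 48.97 Hz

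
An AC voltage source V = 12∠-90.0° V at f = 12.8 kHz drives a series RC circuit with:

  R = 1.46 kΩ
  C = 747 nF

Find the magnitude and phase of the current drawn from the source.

Step 1 — Angular frequency: ω = 2π·f = 2π·1.28e+04 = 8.042e+04 rad/s.
Step 2 — Component impedances:
  R: Z = R = 1460 Ω
  C: Z = 1/(jωC) = -j/(ω·C) = 0 - j16.65 Ω
Step 3 — Series combination: Z_total = R + C = 1460 - j16.65 Ω = 1460∠-0.7° Ω.
Step 4 — Source phasor: V = 12∠-90.0° V = 0 - j12 V.
Step 5 — Ohm's law: I = V / Z_total = (0 - j12) / (1460 - j16.65) = 9.369e-05 - j0.008218 A.
Step 6 — Convert to polar: |I| = 0.008219 A, ∠I = -89.3°.

I = 0.008219∠-89.3° A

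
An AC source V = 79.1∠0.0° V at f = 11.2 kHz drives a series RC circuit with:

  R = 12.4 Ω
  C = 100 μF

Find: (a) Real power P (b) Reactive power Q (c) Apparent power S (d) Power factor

Step 1 — Angular frequency: ω = 2π·f = 2π·1.12e+04 = 7.037e+04 rad/s.
Step 2 — Component impedances:
  R: Z = R = 12.4 Ω
  C: Z = 1/(jωC) = -j/(ω·C) = 0 - j0.1421 Ω
Step 3 — Series combination: Z_total = R + C = 12.4 - j0.1421 Ω = 12.4∠-0.7° Ω.
Step 4 — Source phasor: V = 79.1∠0.0° V = 79.1 V.
Step 5 — Current: I = V / Z = 6.378 + j0.07309 A = 6.379∠0.7° A.
Step 6 — Complex power: S = V·I* = 504.5 - j5.782 VA.
Step 7 — Real power: P = Re(S) = 504.5 W.
Step 8 — Reactive power: Q = Im(S) = -5.782 VAR.
Step 9 — Apparent power: |S| = 504.5 VA.
Step 10 — Power factor: PF = P/|S| = 0.9999 (leading).

(a) P = 504.5 W  (b) Q = -5.782 VAR  (c) S = 504.5 VA  (d) PF = 0.9999 (leading)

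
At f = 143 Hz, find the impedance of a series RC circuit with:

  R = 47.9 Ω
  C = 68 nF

Step 1 — Angular frequency: ω = 2π·f = 2π·143 = 898.5 rad/s.
Step 2 — Component impedances:
  R: Z = R = 47.9 Ω
  C: Z = 1/(jωC) = -j/(ω·C) = 0 - j1.637e+04 Ω
Step 3 — Series combination: Z_total = R + C = 47.9 - j1.637e+04 Ω = 1.637e+04∠-89.8° Ω.

Z = 47.9 - j1.637e+04 Ω = 1.637e+04∠-89.8° Ω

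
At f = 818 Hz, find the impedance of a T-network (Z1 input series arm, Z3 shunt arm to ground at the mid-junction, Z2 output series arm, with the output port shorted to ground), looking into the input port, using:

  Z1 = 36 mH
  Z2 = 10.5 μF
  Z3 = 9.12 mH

Step 1 — Angular frequency: ω = 2π·f = 2π·818 = 5140 rad/s.
Step 2 — Component impedances:
  Z1: Z = jωL = j·5140·0.036 = 0 + j185 Ω
  Z2: Z = 1/(jωC) = -j/(ω·C) = 0 - j18.53 Ω
  Z3: Z = jωL = j·5140·0.00912 = 0 + j46.87 Ω
Step 3 — With the output port shorted to ground, the output series arm Z2 runs from the junction to ground; the shunt arm Z3 also runs from the junction to ground. They appear in parallel: Z3 || Z2 = 0 - j30.64 Ω.
Step 4 — Series with input arm Z1: Z_in = Z1 + (Z3 || Z2) = 0 + j154.4 Ω = 154.4∠90.0° Ω.

Z = 0 + j154.4 Ω = 154.4∠90.0° Ω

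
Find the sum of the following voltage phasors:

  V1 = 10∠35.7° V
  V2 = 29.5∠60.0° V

Step 1 — Convert each phasor to rectangular form:
  V1 = 10·(cos(35.7°) + j·sin(35.7°)) = 8.121 + j5.835 V
  V2 = 29.5·(cos(60.0°) + j·sin(60.0°)) = 14.75 + j25.55 V
Step 2 — Sum components: V_total = 22.87 + j31.38 V.
Step 3 — Convert to polar: |V_total| = 38.83 V, ∠V_total = 53.9°.

V_total = 38.83∠53.9° V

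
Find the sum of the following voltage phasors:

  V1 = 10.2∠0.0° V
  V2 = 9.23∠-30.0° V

Step 1 — Convert each phasor to rectangular form:
  V1 = 10.2·(cos(0.0°) + j·sin(0.0°)) = 10.2 V
  V2 = 9.23·(cos(-30.0°) + j·sin(-30.0°)) = 7.993 - j4.615 V
Step 2 — Sum components: V_total = 18.19 - j4.615 V.
Step 3 — Convert to polar: |V_total| = 18.77 V, ∠V_total = -14.2°.

V_total = 18.77∠-14.2° V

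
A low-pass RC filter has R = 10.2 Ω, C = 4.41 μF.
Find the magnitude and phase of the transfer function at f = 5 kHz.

Step 1 — Angular frequency: ω = 2π·5000 = 3.142e+04 rad/s.
Step 2 — Transfer function: H(jω) = 1/(1 + jωRC).
Step 3 — Denominator: 1 + jωRC = 1 + j·3.142e+04·10.2·4.41e-06 = 1 + j1.413.
Step 4 — H = 0.3337 - j0.4715.
Step 5 — Magnitude: |H| = 0.5776 (-4.8 dB); phase: φ = -54.7°.

|H| = 0.5776 (-4.8 dB), φ = -54.7°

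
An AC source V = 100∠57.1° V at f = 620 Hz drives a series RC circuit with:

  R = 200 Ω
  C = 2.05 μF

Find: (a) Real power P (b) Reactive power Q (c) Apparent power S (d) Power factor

Step 1 — Angular frequency: ω = 2π·f = 2π·620 = 3896 rad/s.
Step 2 — Component impedances:
  R: Z = R = 200 Ω
  C: Z = 1/(jωC) = -j/(ω·C) = 0 - j125.2 Ω
Step 3 — Series combination: Z_total = R + C = 200 - j125.2 Ω = 236∠-32.1° Ω.
Step 4 — Source phasor: V = 100∠57.1° V = 54.32 + j83.96 V.
Step 5 — Current: I = V / Z = 0.006281 + j0.4237 A = 0.4238∠89.2° A.
Step 6 — Complex power: S = V·I* = 35.92 - j22.49 VA.
Step 7 — Real power: P = Re(S) = 35.92 W.
Step 8 — Reactive power: Q = Im(S) = -22.49 VAR.
Step 9 — Apparent power: |S| = 42.38 VA.
Step 10 — Power factor: PF = P/|S| = 0.8476 (leading).

(a) P = 35.92 W  (b) Q = -22.49 VAR  (c) S = 42.38 VA  (d) PF = 0.8476 (leading)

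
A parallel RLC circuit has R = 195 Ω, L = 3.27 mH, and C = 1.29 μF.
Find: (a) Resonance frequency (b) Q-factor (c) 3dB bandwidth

Step 1 — Resonance: ω₀ = 1/√(LC) = 1/√(0.00327·1.29e-06) = 1.54e+04 rad/s.
Step 2 — f₀ = ω₀/(2π) = 2450 Hz.
Step 3 — Parallel Q: Q = R/(ω₀L) = 195/(1.54e+04·0.00327) = 3.873.
Step 4 — Bandwidth: Δω = ω₀/Q = 3975 rad/s; BW = Δω/(2π) = 632.7 Hz.

(a) f₀ = 2450 Hz  (b) Q = 3.873  (c) BW = 632.7 Hz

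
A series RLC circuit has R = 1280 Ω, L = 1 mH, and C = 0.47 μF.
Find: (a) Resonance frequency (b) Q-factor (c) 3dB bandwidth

Step 1 — Resonance: ω₀ = 1/√(LC) = 1/√(0.001·4.7e-07) = 4.613e+04 rad/s.
Step 2 — f₀ = ω₀/(2π) = 7341 Hz.
Step 3 — Series Q: Q = ω₀L/R = 4.613e+04·0.001/1280 = 0.03604.
Step 4 — Bandwidth: Δω = ω₀/Q = 1.28e+06 rad/s; BW = Δω/(2π) = 2.037e+05 Hz.

(a) f₀ = 7341 Hz  (b) Q = 0.03604  (c) BW = 2.037e+05 Hz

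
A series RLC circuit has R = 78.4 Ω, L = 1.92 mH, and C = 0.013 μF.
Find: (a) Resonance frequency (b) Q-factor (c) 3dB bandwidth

Step 1 — Resonance: ω₀ = 1/√(LC) = 1/√(0.00192·1.3e-08) = 2.002e+05 rad/s.
Step 2 — f₀ = ω₀/(2π) = 3.186e+04 Hz.
Step 3 — Series Q: Q = ω₀L/R = 2.002e+05·0.00192/78.4 = 4.902.
Step 4 — Bandwidth: Δω = ω₀/Q = 4.083e+04 rad/s; BW = Δω/(2π) = 6499 Hz.

(a) f₀ = 3.186e+04 Hz  (b) Q = 4.902  (c) BW = 6499 Hz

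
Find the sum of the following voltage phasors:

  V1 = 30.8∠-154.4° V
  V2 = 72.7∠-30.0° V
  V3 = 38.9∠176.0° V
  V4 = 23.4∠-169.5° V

Step 1 — Convert each phasor to rectangular form:
  V1 = 30.8·(cos(-154.4°) + j·sin(-154.4°)) = -27.78 - j13.31 V
  V2 = 72.7·(cos(-30.0°) + j·sin(-30.0°)) = 62.96 - j36.35 V
  V3 = 38.9·(cos(176.0°) + j·sin(176.0°)) = -38.81 + j2.714 V
  V4 = 23.4·(cos(-169.5°) + j·sin(-169.5°)) = -23.01 - j4.264 V
Step 2 — Sum components: V_total = -26.63 - j51.21 V.
Step 3 — Convert to polar: |V_total| = 57.72 V, ∠V_total = -117.5°.

V_total = 57.72∠-117.5° V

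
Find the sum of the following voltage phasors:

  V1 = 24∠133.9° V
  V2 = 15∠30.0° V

Step 1 — Convert each phasor to rectangular form:
  V1 = 24·(cos(133.9°) + j·sin(133.9°)) = -16.64 + j17.29 V
  V2 = 15·(cos(30.0°) + j·sin(30.0°)) = 12.99 + j7.5 V
Step 2 — Sum components: V_total = -3.651 + j24.79 V.
Step 3 — Convert to polar: |V_total| = 25.06 V, ∠V_total = 98.4°.

V_total = 25.06∠98.4° V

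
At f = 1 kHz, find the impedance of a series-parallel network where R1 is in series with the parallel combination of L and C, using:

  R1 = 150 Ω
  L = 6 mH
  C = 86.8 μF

Step 1 — Angular frequency: ω = 2π·f = 2π·1000 = 6283 rad/s.
Step 2 — Component impedances:
  R1: Z = R = 150 Ω
  L: Z = jωL = j·6283·0.006 = 0 + j37.7 Ω
  C: Z = 1/(jωC) = -j/(ω·C) = 0 - j1.834 Ω
Step 3 — Parallel branch: L || C = 1/(1/L + 1/C) = 0 - j1.927 Ω.
Step 4 — Series with R1: Z_total = R1 + (L || C) = 150 - j1.927 Ω = 150∠-0.7° Ω.

Z = 150 - j1.927 Ω = 150∠-0.7° Ω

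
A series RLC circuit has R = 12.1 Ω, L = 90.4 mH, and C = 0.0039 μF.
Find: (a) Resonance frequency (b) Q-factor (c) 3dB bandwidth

Step 1 — Resonance condition Im(Z)=0 gives ω₀ = 1/√(LC).
Step 2 — ω₀ = 1/√(0.0904·3.9e-09) = 5.326e+04 rad/s.
Step 3 — f₀ = ω₀/(2π) = 8476 Hz.
Step 4 — Series Q: Q = ω₀L/R = 5.326e+04·0.0904/12.1 = 397.9.
Step 5 — 3dB bandwidth: Δω = ω₀/Q = 133.8 rad/s; BW = Δω/(2π) = 21.3 Hz.

(a) f₀ = 8476 Hz  (b) Q = 397.9  (c) BW = 21.3 Hz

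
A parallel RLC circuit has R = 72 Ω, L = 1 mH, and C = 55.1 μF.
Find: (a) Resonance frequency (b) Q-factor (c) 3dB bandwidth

Step 1 — Resonance: ω₀ = 1/√(LC) = 1/√(0.001·5.51e-05) = 4260 rad/s.
Step 2 — f₀ = ω₀/(2π) = 678 Hz.
Step 3 — Parallel Q: Q = R/(ω₀L) = 72/(4260·0.001) = 16.9.
Step 4 — Bandwidth: Δω = ω₀/Q = 252.1 rad/s; BW = Δω/(2π) = 40.12 Hz.

(a) f₀ = 678 Hz  (b) Q = 16.9  (c) BW = 40.12 Hz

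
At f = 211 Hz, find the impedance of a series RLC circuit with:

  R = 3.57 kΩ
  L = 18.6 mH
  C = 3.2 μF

Step 1 — Angular frequency: ω = 2π·f = 2π·211 = 1326 rad/s.
Step 2 — Component impedances:
  R: Z = R = 3570 Ω
  L: Z = jωL = j·1326·0.0186 = 0 + j24.66 Ω
  C: Z = 1/(jωC) = -j/(ω·C) = 0 - j235.7 Ω
Step 3 — Series combination: Z_total = R + L + C = 3570 - j211.1 Ω = 3576∠-3.4° Ω.

Z = 3570 - j211.1 Ω = 3576∠-3.4° Ω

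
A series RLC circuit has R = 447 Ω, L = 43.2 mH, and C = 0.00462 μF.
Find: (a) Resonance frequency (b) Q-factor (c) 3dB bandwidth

Step 1 — Resonance: ω₀ = 1/√(LC) = 1/√(0.0432·4.62e-09) = 7.078e+04 rad/s.
Step 2 — f₀ = ω₀/(2π) = 1.127e+04 Hz.
Step 3 — Series Q: Q = ω₀L/R = 7.078e+04·0.0432/447 = 6.841.
Step 4 — Bandwidth: Δω = ω₀/Q = 1.035e+04 rad/s; BW = Δω/(2π) = 1647 Hz.

(a) f₀ = 1.127e+04 Hz  (b) Q = 6.841  (c) BW = 1647 Hz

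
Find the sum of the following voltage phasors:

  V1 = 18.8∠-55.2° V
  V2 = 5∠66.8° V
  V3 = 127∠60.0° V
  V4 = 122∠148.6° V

Step 1 — Convert each phasor to rectangular form:
  V1 = 18.8·(cos(-55.2°) + j·sin(-55.2°)) = 10.73 - j15.44 V
  V2 = 5·(cos(66.8°) + j·sin(66.8°)) = 1.97 + j4.596 V
  V3 = 127·(cos(60.0°) + j·sin(60.0°)) = 63.5 + j110 V
  V4 = 122·(cos(148.6°) + j·sin(148.6°)) = -104.1 + j63.56 V
Step 2 — Sum components: V_total = -27.93 + j162.7 V.
Step 3 — Convert to polar: |V_total| = 165.1 V, ∠V_total = 99.7°.

V_total = 165.1∠99.7° V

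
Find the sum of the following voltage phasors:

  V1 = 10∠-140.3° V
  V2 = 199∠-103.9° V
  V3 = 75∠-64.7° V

Step 1 — Convert each phasor to rectangular form:
  V1 = 10·(cos(-140.3°) + j·sin(-140.3°)) = -7.694 - j6.388 V
  V2 = 199·(cos(-103.9°) + j·sin(-103.9°)) = -47.81 - j193.2 V
  V3 = 75·(cos(-64.7°) + j·sin(-64.7°)) = 32.05 - j67.81 V
Step 2 — Sum components: V_total = -23.45 - j267.4 V.
Step 3 — Convert to polar: |V_total| = 268.4 V, ∠V_total = -95.0°.

V_total = 268.4∠-95.0° V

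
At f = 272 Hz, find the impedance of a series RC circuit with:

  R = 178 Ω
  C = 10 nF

Step 1 — Angular frequency: ω = 2π·f = 2π·272 = 1709 rad/s.
Step 2 — Component impedances:
  R: Z = R = 178 Ω
  C: Z = 1/(jωC) = -j/(ω·C) = 0 - j5.851e+04 Ω
Step 3 — Series combination: Z_total = R + C = 178 - j5.851e+04 Ω = 5.851e+04∠-89.8° Ω.

Z = 178 - j5.851e+04 Ω = 5.851e+04∠-89.8° Ω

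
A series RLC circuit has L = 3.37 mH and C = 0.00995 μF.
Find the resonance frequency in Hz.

Step 1 — Resonance condition Im(Z)=0 gives ω₀ = 1/√(LC).
Step 2 — ω₀ = 1/√(0.00337·9.95e-09) = 1.727e+05 rad/s.
Step 3 — f₀ = ω₀/(2π) = 2.748e+04 Hz.

f₀ = 2.748e+04 Hz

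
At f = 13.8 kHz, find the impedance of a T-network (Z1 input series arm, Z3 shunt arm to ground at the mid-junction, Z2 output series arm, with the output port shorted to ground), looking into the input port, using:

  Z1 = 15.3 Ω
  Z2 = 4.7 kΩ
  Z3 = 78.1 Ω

Step 1 — Angular frequency: ω = 2π·f = 2π·1.38e+04 = 8.671e+04 rad/s.
Step 2 — Component impedances:
  Z1: Z = R = 15.3 Ω
  Z2: Z = R = 4700 Ω
  Z3: Z = R = 78.1 Ω
Step 3 — With the output port shorted to ground, the output series arm Z2 runs from the junction to ground; the shunt arm Z3 also runs from the junction to ground. They appear in parallel: Z3 || Z2 = 76.82 Ω.
Step 4 — Series with input arm Z1: Z_in = Z1 + (Z3 || Z2) = 92.12 Ω = 92.12∠0.0° Ω.

Z = 92.12 Ω = 92.12∠0.0° Ω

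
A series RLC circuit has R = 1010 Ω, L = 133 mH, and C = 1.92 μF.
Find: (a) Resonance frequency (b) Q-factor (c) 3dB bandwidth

Step 1 — Resonance: ω₀ = 1/√(LC) = 1/√(0.133·1.92e-06) = 1979 rad/s.
Step 2 — f₀ = ω₀/(2π) = 315 Hz.
Step 3 — Series Q: Q = ω₀L/R = 1979·0.133/1010 = 0.2606.
Step 4 — Bandwidth: Δω = ω₀/Q = 7594 rad/s; BW = Δω/(2π) = 1209 Hz.

(a) f₀ = 315 Hz  (b) Q = 0.2606  (c) BW = 1209 Hz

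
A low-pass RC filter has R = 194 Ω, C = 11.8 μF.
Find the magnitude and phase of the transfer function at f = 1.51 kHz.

Step 1 — Angular frequency: ω = 2π·1510 = 9488 rad/s.
Step 2 — Transfer function: H(jω) = 1/(1 + jωRC).
Step 3 — Denominator: 1 + jωRC = 1 + j·9488·194·1.18e-05 = 1 + j21.72.
Step 4 — H = 0.002115 - j0.04595.
Step 5 — Magnitude: |H| = 0.04599 (-26.7 dB); phase: φ = -87.4°.

|H| = 0.04599 (-26.7 dB), φ = -87.4°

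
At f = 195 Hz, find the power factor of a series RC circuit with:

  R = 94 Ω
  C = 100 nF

Step 1 — Angular frequency: ω = 2π·f = 2π·195 = 1225 rad/s.
Step 2 — Component impedances:
  R: Z = R = 94 Ω
  C: Z = 1/(jωC) = -j/(ω·C) = 0 - j8162 Ω
Step 3 — Series combination: Z_total = R + C = 94 - j8162 Ω = 8162∠-89.3° Ω.
Step 4 — Power factor: PF = cos(φ) = Re(Z)/|Z| = 94/8162 = 0.01152.
Step 5 — Type: Im(Z) = -8162 ⇒ leading (phase φ = -89.3°).

PF = 0.01152 (leading, φ = -89.3°)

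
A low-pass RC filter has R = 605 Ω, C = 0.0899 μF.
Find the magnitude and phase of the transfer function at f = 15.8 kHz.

Step 1 — Angular frequency: ω = 2π·1.58e+04 = 9.927e+04 rad/s.
Step 2 — Transfer function: H(jω) = 1/(1 + jωRC).
Step 3 — Denominator: 1 + jωRC = 1 + j·9.927e+04·605·8.99e-08 = 1 + j5.399.
Step 4 — H = 0.03316 - j0.1791.
Step 5 — Magnitude: |H| = 0.1821 (-14.8 dB); phase: φ = -79.5°.

|H| = 0.1821 (-14.8 dB), φ = -79.5°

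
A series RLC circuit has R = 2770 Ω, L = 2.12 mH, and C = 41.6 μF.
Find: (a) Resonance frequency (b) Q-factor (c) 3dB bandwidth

Step 1 — Resonance condition Im(Z)=0 gives ω₀ = 1/√(LC).
Step 2 — ω₀ = 1/√(0.00212·4.16e-05) = 3367 rad/s.
Step 3 — f₀ = ω₀/(2π) = 535.9 Hz.
Step 4 — Series Q: Q = ω₀L/R = 3367·0.00212/2770 = 0.002577.
Step 5 — 3dB bandwidth: Δω = ω₀/Q = 1.307e+06 rad/s; BW = Δω/(2π) = 2.08e+05 Hz.

(a) f₀ = 535.9 Hz  (b) Q = 0.002577  (c) BW = 2.08e+05 Hz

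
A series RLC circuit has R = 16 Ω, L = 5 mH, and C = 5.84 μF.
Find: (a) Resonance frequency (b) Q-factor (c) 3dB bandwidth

Step 1 — Resonance condition Im(Z)=0 gives ω₀ = 1/√(LC).
Step 2 — ω₀ = 1/√(0.005·5.84e-06) = 5852 rad/s.
Step 3 — f₀ = ω₀/(2π) = 931.4 Hz.
Step 4 — Series Q: Q = ω₀L/R = 5852·0.005/16 = 1.829.
Step 5 — 3dB bandwidth: Δω = ω₀/Q = 3200 rad/s; BW = Δω/(2π) = 509.3 Hz.

(a) f₀ = 931.4 Hz  (b) Q = 1.829  (c) BW = 509.3 Hz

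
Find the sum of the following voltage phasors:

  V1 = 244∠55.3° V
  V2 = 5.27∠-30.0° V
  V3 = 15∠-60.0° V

Step 1 — Convert each phasor to rectangular form:
  V1 = 244·(cos(55.3°) + j·sin(55.3°)) = 138.9 + j200.6 V
  V2 = 5.27·(cos(-30.0°) + j·sin(-30.0°)) = 4.564 - j2.635 V
  V3 = 15·(cos(-60.0°) + j·sin(-60.0°)) = 7.5 - j12.99 V
Step 2 — Sum components: V_total = 151 + j185 V.
Step 3 — Convert to polar: |V_total| = 238.8 V, ∠V_total = 50.8°.

V_total = 238.8∠50.8° V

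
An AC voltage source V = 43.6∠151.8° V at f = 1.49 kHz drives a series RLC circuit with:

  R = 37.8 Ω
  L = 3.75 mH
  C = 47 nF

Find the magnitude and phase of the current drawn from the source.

Step 1 — Angular frequency: ω = 2π·f = 2π·1490 = 9362 rad/s.
Step 2 — Component impedances:
  R: Z = R = 37.8 Ω
  L: Z = jωL = j·9362·0.00375 = 0 + j35.11 Ω
  C: Z = 1/(jωC) = -j/(ω·C) = 0 - j2273 Ω
Step 3 — Series combination: Z_total = R + L + C = 37.8 - j2238 Ω = 2238∠-89.0° Ω.
Step 4 — Source phasor: V = 43.6∠151.8° V = -38.42 + j20.6 V.
Step 5 — Ohm's law: I = V / Z_total = (-38.42 + j20.6) / (37.8 - j2238) = -0.009495 - j0.01701 A.
Step 6 — Convert to polar: |I| = 0.01948 A, ∠I = -119.2°.

I = 0.01948∠-119.2° A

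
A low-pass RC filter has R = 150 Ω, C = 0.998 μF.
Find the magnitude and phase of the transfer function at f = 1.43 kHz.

Step 1 — Angular frequency: ω = 2π·1430 = 8985 rad/s.
Step 2 — Transfer function: H(jω) = 1/(1 + jωRC).
Step 3 — Denominator: 1 + jωRC = 1 + j·8985·150·9.98e-07 = 1 + j1.345.
Step 4 — H = 0.356 - j0.4788.
Step 5 — Magnitude: |H| = 0.5966 (-4.5 dB); phase: φ = -53.4°.

|H| = 0.5966 (-4.5 dB), φ = -53.4°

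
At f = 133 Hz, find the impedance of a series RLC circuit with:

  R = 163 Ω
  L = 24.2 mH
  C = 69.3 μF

Step 1 — Angular frequency: ω = 2π·f = 2π·133 = 835.7 rad/s.
Step 2 — Component impedances:
  R: Z = R = 163 Ω
  L: Z = jωL = j·835.7·0.0242 = 0 + j20.22 Ω
  C: Z = 1/(jωC) = -j/(ω·C) = 0 - j17.27 Ω
Step 3 — Series combination: Z_total = R + L + C = 163 + j2.955 Ω = 163∠1.0° Ω.

Z = 163 + j2.955 Ω = 163∠1.0° Ω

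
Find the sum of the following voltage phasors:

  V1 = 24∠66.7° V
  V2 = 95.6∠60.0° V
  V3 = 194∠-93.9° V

Step 1 — Convert each phasor to rectangular form:
  V1 = 24·(cos(66.7°) + j·sin(66.7°)) = 9.493 + j22.04 V
  V2 = 95.6·(cos(60.0°) + j·sin(60.0°)) = 47.8 + j82.79 V
  V3 = 194·(cos(-93.9°) + j·sin(-93.9°)) = -13.19 - j193.6 V
Step 2 — Sum components: V_total = 44.1 - j88.72 V.
Step 3 — Convert to polar: |V_total| = 99.07 V, ∠V_total = -63.6°.

V_total = 99.07∠-63.6° V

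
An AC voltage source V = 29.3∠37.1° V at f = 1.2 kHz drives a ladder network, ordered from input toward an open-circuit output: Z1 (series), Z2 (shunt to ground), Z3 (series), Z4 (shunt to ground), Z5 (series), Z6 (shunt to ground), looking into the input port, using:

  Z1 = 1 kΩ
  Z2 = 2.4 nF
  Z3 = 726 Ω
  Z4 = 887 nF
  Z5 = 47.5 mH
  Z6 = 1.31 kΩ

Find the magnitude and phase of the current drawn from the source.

Step 1 — Angular frequency: ω = 2π·f = 2π·1200 = 7540 rad/s.
Step 2 — Component impedances:
  Z1: Z = R = 1000 Ω
  Z2: Z = 1/(jωC) = -j/(ω·C) = 0 - j5.526e+04 Ω
  Z3: Z = R = 726 Ω
  Z4: Z = 1/(jωC) = -j/(ω·C) = 0 - j149.5 Ω
  Z5: Z = jωL = j·7540·0.0475 = 0 + j358.1 Ω
  Z6: Z = R = 1310 Ω
Step 3 — Ladder network (open output): work backward from the far end, alternating series and parallel combinations. Z_in = 1738 - j161.7 Ω = 1746∠-5.3° Ω.
Step 4 — Source phasor: V = 29.3∠37.1° V = 23.37 + j17.67 V.
Step 5 — Ohm's law: I = V / Z_total = (23.37 + j17.67) / (1738 - j161.7) = 0.01239 + j0.01132 A.
Step 6 — Convert to polar: |I| = 0.01678 A, ∠I = 42.4°.

I = 0.01678∠42.4° A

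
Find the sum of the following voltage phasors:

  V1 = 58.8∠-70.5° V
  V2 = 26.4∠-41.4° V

Step 1 — Convert each phasor to rectangular form:
  V1 = 58.8·(cos(-70.5°) + j·sin(-70.5°)) = 19.63 - j55.43 V
  V2 = 26.4·(cos(-41.4°) + j·sin(-41.4°)) = 19.8 - j17.46 V
Step 2 — Sum components: V_total = 39.43 - j72.89 V.
Step 3 — Convert to polar: |V_total| = 82.87 V, ∠V_total = -61.6°.

V_total = 82.87∠-61.6° V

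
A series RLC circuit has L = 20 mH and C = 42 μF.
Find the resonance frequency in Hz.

Step 1 — Resonance condition Im(Z)=0 gives ω₀ = 1/√(LC).
Step 2 — ω₀ = 1/√(0.02·4.2e-05) = 1091 rad/s.
Step 3 — f₀ = ω₀/(2π) = 173.7 Hz.

f₀ = 173.7 Hz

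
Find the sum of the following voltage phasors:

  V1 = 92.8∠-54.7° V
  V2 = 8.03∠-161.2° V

Step 1 — Convert each phasor to rectangular form:
  V1 = 92.8·(cos(-54.7°) + j·sin(-54.7°)) = 53.63 - j75.74 V
  V2 = 8.03·(cos(-161.2°) + j·sin(-161.2°)) = -7.602 - j2.588 V
Step 2 — Sum components: V_total = 46.02 - j78.33 V.
Step 3 — Convert to polar: |V_total| = 90.85 V, ∠V_total = -59.6°.

V_total = 90.85∠-59.6° V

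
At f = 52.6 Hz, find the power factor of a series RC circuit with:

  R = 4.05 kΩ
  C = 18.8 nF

Step 1 — Angular frequency: ω = 2π·f = 2π·52.6 = 330.5 rad/s.
Step 2 — Component impedances:
  R: Z = R = 4050 Ω
  C: Z = 1/(jωC) = -j/(ω·C) = 0 - j1.609e+05 Ω
Step 3 — Series combination: Z_total = R + C = 4050 - j1.609e+05 Ω = 1.61e+05∠-88.6° Ω.
Step 4 — Power factor: PF = cos(φ) = Re(Z)/|Z| = 4050/1.61e+05 = 0.02516.
Step 5 — Type: Im(Z) = -1.609e+05 ⇒ leading (phase φ = -88.6°).

PF = 0.02516 (leading, φ = -88.6°)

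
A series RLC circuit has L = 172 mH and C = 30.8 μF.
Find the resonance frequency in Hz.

Step 1 — Resonance condition Im(Z)=0 gives ω₀ = 1/√(LC).
Step 2 — ω₀ = 1/√(0.172·3.08e-05) = 434.5 rad/s.
Step 3 — f₀ = ω₀/(2π) = 69.15 Hz.

f₀ = 69.15 Hz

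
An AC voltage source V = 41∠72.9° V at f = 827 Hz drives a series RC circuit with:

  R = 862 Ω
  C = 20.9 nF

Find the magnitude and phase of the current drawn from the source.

Step 1 — Angular frequency: ω = 2π·f = 2π·827 = 5196 rad/s.
Step 2 — Component impedances:
  R: Z = R = 862 Ω
  C: Z = 1/(jωC) = -j/(ω·C) = 0 - j9208 Ω
Step 3 — Series combination: Z_total = R + C = 862 - j9208 Ω = 9248∠-84.7° Ω.
Step 4 — Source phasor: V = 41∠72.9° V = 12.06 + j39.19 V.
Step 5 — Ohm's law: I = V / Z_total = (12.06 + j39.19) / (862 - j9208) = -0.004097 + j0.001693 A.
Step 6 — Convert to polar: |I| = 0.004433 A, ∠I = 157.6°.

I = 0.004433∠157.6° A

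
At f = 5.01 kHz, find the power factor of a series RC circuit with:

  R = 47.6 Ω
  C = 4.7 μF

Step 1 — Angular frequency: ω = 2π·f = 2π·5010 = 3.148e+04 rad/s.
Step 2 — Component impedances:
  R: Z = R = 47.6 Ω
  C: Z = 1/(jωC) = -j/(ω·C) = 0 - j6.759 Ω
Step 3 — Series combination: Z_total = R + C = 47.6 - j6.759 Ω = 48.08∠-8.1° Ω.
Step 4 — Power factor: PF = cos(φ) = Re(Z)/|Z| = 47.6/48.077 = 0.9901.
Step 5 — Type: Im(Z) = -6.759 ⇒ leading (phase φ = -8.1°).

PF = 0.9901 (leading, φ = -8.1°)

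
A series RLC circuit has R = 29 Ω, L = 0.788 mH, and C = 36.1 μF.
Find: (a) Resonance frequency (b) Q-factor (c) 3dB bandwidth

Step 1 — Resonance: ω₀ = 1/√(LC) = 1/√(0.000788·3.61e-05) = 5929 rad/s.
Step 2 — f₀ = ω₀/(2π) = 943.6 Hz.
Step 3 — Series Q: Q = ω₀L/R = 5929·0.000788/29 = 0.1611.
Step 4 — Bandwidth: Δω = ω₀/Q = 3.68e+04 rad/s; BW = Δω/(2π) = 5857 Hz.

(a) f₀ = 943.6 Hz  (b) Q = 0.1611  (c) BW = 5857 Hz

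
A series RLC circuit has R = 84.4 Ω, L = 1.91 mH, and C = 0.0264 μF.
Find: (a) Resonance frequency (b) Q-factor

Step 1 — Resonance condition Im(Z)=0 gives ω₀ = 1/√(LC).
Step 2 — ω₀ = 1/√(0.00191·2.64e-08) = 1.408e+05 rad/s.
Step 3 — f₀ = ω₀/(2π) = 2.241e+04 Hz.
Step 4 — Series Q: Q = ω₀L/R = 1.408e+05·0.00191/84.4 = 3.187.

(a) f₀ = 2.241e+04 Hz  (b) Q = 3.187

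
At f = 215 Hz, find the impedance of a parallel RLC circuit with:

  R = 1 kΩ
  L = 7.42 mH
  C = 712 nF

Step 1 — Angular frequency: ω = 2π·f = 2π·215 = 1351 rad/s.
Step 2 — Component impedances:
  R: Z = R = 1000 Ω
  L: Z = jωL = j·1351·0.00742 = 0 + j10.02 Ω
  C: Z = 1/(jωC) = -j/(ω·C) = 0 - j1040 Ω
Step 3 — Parallel combination: 1/Z_total = 1/R + 1/L + 1/C; Z_total = 0.1024 + j10.12 Ω = 10.12∠89.4° Ω.

Z = 0.1024 + j10.12 Ω = 10.12∠89.4° Ω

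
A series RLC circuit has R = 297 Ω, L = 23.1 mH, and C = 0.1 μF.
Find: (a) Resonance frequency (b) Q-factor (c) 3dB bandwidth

Step 1 — Resonance: ω₀ = 1/√(LC) = 1/√(0.0231·1e-07) = 2.081e+04 rad/s.
Step 2 — f₀ = ω₀/(2π) = 3311 Hz.
Step 3 — Series Q: Q = ω₀L/R = 2.081e+04·0.0231/297 = 1.618.
Step 4 — Bandwidth: Δω = ω₀/Q = 1.286e+04 rad/s; BW = Δω/(2π) = 2046 Hz.

(a) f₀ = 3311 Hz  (b) Q = 1.618  (c) BW = 2046 Hz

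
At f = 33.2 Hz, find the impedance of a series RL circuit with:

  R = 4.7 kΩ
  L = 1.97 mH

Step 1 — Angular frequency: ω = 2π·f = 2π·33.2 = 208.6 rad/s.
Step 2 — Component impedances:
  R: Z = R = 4700 Ω
  L: Z = jωL = j·208.6·0.00197 = 0 + j0.4109 Ω
Step 3 — Series combination: Z_total = R + L = 4700 + j0.4109 Ω = 4700∠0.0° Ω.

Z = 4700 + j0.4109 Ω = 4700∠0.0° Ω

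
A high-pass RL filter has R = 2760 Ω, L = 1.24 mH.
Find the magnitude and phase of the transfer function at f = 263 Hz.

Step 1 — Angular frequency: ω = 2π·263 = 1652 rad/s.
Step 2 — Transfer function: H(jω) = jωL/(R + jωL).
Step 3 — Numerator jωL = j·2.049; denominator R + jωL = 2760 + j2.049.
Step 4 — H = 5.512e-07 + j0.0007424.
Step 5 — Magnitude: |H| = 0.0007424 (-62.6 dB); phase: φ = 90.0°.

|H| = 0.0007424 (-62.6 dB), φ = 90.0°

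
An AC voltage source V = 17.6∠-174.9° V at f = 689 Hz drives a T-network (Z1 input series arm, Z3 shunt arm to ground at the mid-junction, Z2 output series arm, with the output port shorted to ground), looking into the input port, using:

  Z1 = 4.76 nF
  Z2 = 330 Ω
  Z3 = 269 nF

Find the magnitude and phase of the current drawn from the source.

Step 1 — Angular frequency: ω = 2π·f = 2π·689 = 4329 rad/s.
Step 2 — Component impedances:
  Z1: Z = 1/(jωC) = -j/(ω·C) = 0 - j4.853e+04 Ω
  Z2: Z = R = 330 Ω
  Z3: Z = 1/(jωC) = -j/(ω·C) = 0 - j858.7 Ω
Step 3 — With the output port shorted to ground, the output series arm Z2 runs from the junction to ground; the shunt arm Z3 also runs from the junction to ground. They appear in parallel: Z3 || Z2 = 287.5 - j110.5 Ω.
Step 4 — Series with input arm Z1: Z_in = Z1 + (Z3 || Z2) = 287.5 - j4.864e+04 Ω = 4.864e+04∠-89.7° Ω.
Step 5 — Source phasor: V = 17.6∠-174.9° V = -17.53 - j1.565 V.
Step 6 — Ohm's law: I = V / Z_total = (-17.53 - j1.565) / (287.5 - j4.864e+04) = 3.003e-05 - j0.0003606 A.
Step 7 — Convert to polar: |I| = 0.0003618 A, ∠I = -85.2°.

I = 0.0003618∠-85.2° A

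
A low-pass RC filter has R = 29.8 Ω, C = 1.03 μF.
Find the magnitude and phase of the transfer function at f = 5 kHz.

Step 1 — Angular frequency: ω = 2π·5000 = 3.142e+04 rad/s.
Step 2 — Transfer function: H(jω) = 1/(1 + jωRC).
Step 3 — Denominator: 1 + jωRC = 1 + j·3.142e+04·29.8·1.03e-06 = 1 + j0.9643.
Step 4 — H = 0.5182 - j0.4997.
Step 5 — Magnitude: |H| = 0.7198 (-2.9 dB); phase: φ = -44.0°.

|H| = 0.7198 (-2.9 dB), φ = -44.0°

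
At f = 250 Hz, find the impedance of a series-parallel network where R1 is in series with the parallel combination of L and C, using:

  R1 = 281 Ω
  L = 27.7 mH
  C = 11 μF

Step 1 — Angular frequency: ω = 2π·f = 2π·250 = 1571 rad/s.
Step 2 — Component impedances:
  R1: Z = R = 281 Ω
  L: Z = jωL = j·1571·0.0277 = 0 + j43.51 Ω
  C: Z = 1/(jωC) = -j/(ω·C) = 0 - j57.87 Ω
Step 3 — Parallel branch: L || C = 1/(1/L + 1/C) = 0 + j175.3 Ω.
Step 4 — Series with R1: Z_total = R1 + (L || C) = 281 + j175.3 Ω = 331.2∠32.0° Ω.

Z = 281 + j175.3 Ω = 331.2∠32.0° Ω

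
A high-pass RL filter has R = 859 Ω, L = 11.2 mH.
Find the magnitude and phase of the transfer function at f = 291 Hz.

Step 1 — Angular frequency: ω = 2π·291 = 1828 rad/s.
Step 2 — Transfer function: H(jω) = jωL/(R + jωL).
Step 3 — Numerator jωL = j·20.48; denominator R + jωL = 859 + j20.48.
Step 4 — H = 0.000568 + j0.02383.
Step 5 — Magnitude: |H| = 0.02383 (-32.5 dB); phase: φ = 88.6°.

|H| = 0.02383 (-32.5 dB), φ = 88.6°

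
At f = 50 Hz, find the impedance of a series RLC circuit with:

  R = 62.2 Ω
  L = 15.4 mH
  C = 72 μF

Step 1 — Angular frequency: ω = 2π·f = 2π·50 = 314.2 rad/s.
Step 2 — Component impedances:
  R: Z = R = 62.2 Ω
  L: Z = jωL = j·314.2·0.0154 = 0 + j4.838 Ω
  C: Z = 1/(jωC) = -j/(ω·C) = 0 - j44.21 Ω
Step 3 — Series combination: Z_total = R + L + C = 62.2 - j39.37 Ω = 73.61∠-32.3° Ω.

Z = 62.2 - j39.37 Ω = 73.61∠-32.3° Ω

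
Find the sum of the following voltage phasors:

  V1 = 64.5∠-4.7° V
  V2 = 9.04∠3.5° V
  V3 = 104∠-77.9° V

Step 1 — Convert each phasor to rectangular form:
  V1 = 64.5·(cos(-4.7°) + j·sin(-4.7°)) = 64.28 - j5.285 V
  V2 = 9.04·(cos(3.5°) + j·sin(3.5°)) = 9.023 + j0.5519 V
  V3 = 104·(cos(-77.9°) + j·sin(-77.9°)) = 21.8 - j101.7 V
Step 2 — Sum components: V_total = 95.11 - j106.4 V.
Step 3 — Convert to polar: |V_total| = 142.7 V, ∠V_total = -48.2°.

V_total = 142.7∠-48.2° V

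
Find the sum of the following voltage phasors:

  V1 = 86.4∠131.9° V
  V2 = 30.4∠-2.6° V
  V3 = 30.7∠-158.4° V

Step 1 — Convert each phasor to rectangular form:
  V1 = 86.4·(cos(131.9°) + j·sin(131.9°)) = -57.7 + j64.31 V
  V2 = 30.4·(cos(-2.6°) + j·sin(-2.6°)) = 30.37 - j1.379 V
  V3 = 30.7·(cos(-158.4°) + j·sin(-158.4°)) = -28.54 - j11.3 V
Step 2 — Sum components: V_total = -55.88 + j51.63 V.
Step 3 — Convert to polar: |V_total| = 76.08 V, ∠V_total = 137.3°.

V_total = 76.08∠137.3° V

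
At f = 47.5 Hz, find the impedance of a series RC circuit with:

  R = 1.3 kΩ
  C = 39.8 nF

Step 1 — Angular frequency: ω = 2π·f = 2π·47.5 = 298.5 rad/s.
Step 2 — Component impedances:
  R: Z = R = 1300 Ω
  C: Z = 1/(jωC) = -j/(ω·C) = 0 - j8.419e+04 Ω
Step 3 — Series combination: Z_total = R + C = 1300 - j8.419e+04 Ω = 8.42e+04∠-89.1° Ω.

Z = 1300 - j8.419e+04 Ω = 8.42e+04∠-89.1° Ω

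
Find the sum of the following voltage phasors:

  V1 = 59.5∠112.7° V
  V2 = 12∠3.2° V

Step 1 — Convert each phasor to rectangular form:
  V1 = 59.5·(cos(112.7°) + j·sin(112.7°)) = -22.96 + j54.89 V
  V2 = 12·(cos(3.2°) + j·sin(3.2°)) = 11.98 + j0.6699 V
Step 2 — Sum components: V_total = -10.98 + j55.56 V.
Step 3 — Convert to polar: |V_total| = 56.64 V, ∠V_total = 101.2°.

V_total = 56.64∠101.2° V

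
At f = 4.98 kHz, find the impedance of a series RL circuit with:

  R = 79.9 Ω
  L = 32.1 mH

Step 1 — Angular frequency: ω = 2π·f = 2π·4980 = 3.129e+04 rad/s.
Step 2 — Component impedances:
  R: Z = R = 79.9 Ω
  L: Z = jωL = j·3.129e+04·0.0321 = 0 + j1004 Ω
Step 3 — Series combination: Z_total = R + L = 79.9 + j1004 Ω = 1008∠85.5° Ω.

Z = 79.9 + j1004 Ω = 1008∠85.5° Ω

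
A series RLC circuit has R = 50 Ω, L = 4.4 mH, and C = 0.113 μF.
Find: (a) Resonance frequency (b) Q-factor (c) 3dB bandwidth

Step 1 — Resonance condition Im(Z)=0 gives ω₀ = 1/√(LC).
Step 2 — ω₀ = 1/√(0.0044·1.13e-07) = 4.485e+04 rad/s.
Step 3 — f₀ = ω₀/(2π) = 7138 Hz.
Step 4 — Series Q: Q = ω₀L/R = 4.485e+04·0.0044/50 = 3.947.
Step 5 — 3dB bandwidth: Δω = ω₀/Q = 1.136e+04 rad/s; BW = Δω/(2π) = 1809 Hz.

(a) f₀ = 7138 Hz  (b) Q = 3.947  (c) BW = 1809 Hz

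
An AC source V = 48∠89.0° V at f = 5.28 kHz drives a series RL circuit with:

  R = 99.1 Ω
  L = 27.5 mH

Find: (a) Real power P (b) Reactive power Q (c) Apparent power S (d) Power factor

Step 1 — Angular frequency: ω = 2π·f = 2π·5280 = 3.318e+04 rad/s.
Step 2 — Component impedances:
  R: Z = R = 99.1 Ω
  L: Z = jωL = j·3.318e+04·0.0275 = 0 + j912.3 Ω
Step 3 — Series combination: Z_total = R + L = 99.1 + j912.3 Ω = 917.7∠83.8° Ω.
Step 4 — Source phasor: V = 48∠89.0° V = 0.8377 + j47.99 V.
Step 5 — Current: I = V / Z = 0.05209 + j0.00474 A = 0.05231∠5.2° A.
Step 6 — Complex power: S = V·I* = 0.2711 + j2.496 VA.
Step 7 — Real power: P = Re(S) = 0.2711 W.
Step 8 — Reactive power: Q = Im(S) = 2.496 VAR.
Step 9 — Apparent power: |S| = 2.511 VA.
Step 10 — Power factor: PF = P/|S| = 0.108 (lagging).

(a) P = 0.2711 W  (b) Q = 2.496 VAR  (c) S = 2.511 VA  (d) PF = 0.108 (lagging)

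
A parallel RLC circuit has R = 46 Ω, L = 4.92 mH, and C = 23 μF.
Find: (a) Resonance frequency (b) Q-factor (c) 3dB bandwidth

Step 1 — Resonance: ω₀ = 1/√(LC) = 1/√(0.00492·2.3e-05) = 2973 rad/s.
Step 2 — f₀ = ω₀/(2π) = 473.1 Hz.
Step 3 — Parallel Q: Q = R/(ω₀L) = 46/(2973·0.00492) = 3.145.
Step 4 — Bandwidth: Δω = ω₀/Q = 945.2 rad/s; BW = Δω/(2π) = 150.4 Hz.

(a) f₀ = 473.1 Hz  (b) Q = 3.145  (c) BW = 150.4 Hz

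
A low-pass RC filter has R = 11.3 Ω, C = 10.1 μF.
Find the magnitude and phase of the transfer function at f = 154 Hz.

Step 1 — Angular frequency: ω = 2π·154 = 967.6 rad/s.
Step 2 — Transfer function: H(jω) = 1/(1 + jωRC).
Step 3 — Denominator: 1 + jωRC = 1 + j·967.6·11.3·1.01e-05 = 1 + j0.1104.
Step 4 — H = 0.988 - j0.1091.
Step 5 — Magnitude: |H| = 0.994 (-0.1 dB); phase: φ = -6.3°.

|H| = 0.994 (-0.1 dB), φ = -6.3°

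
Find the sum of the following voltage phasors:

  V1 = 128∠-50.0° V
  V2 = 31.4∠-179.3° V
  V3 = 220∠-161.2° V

Step 1 — Convert each phasor to rectangular form:
  V1 = 128·(cos(-50.0°) + j·sin(-50.0°)) = 82.28 - j98.05 V
  V2 = 31.4·(cos(-179.3°) + j·sin(-179.3°)) = -31.4 - j0.3836 V
  V3 = 220·(cos(-161.2°) + j·sin(-161.2°)) = -208.3 - j70.9 V
Step 2 — Sum components: V_total = -157.4 - j169.3 V.
Step 3 — Convert to polar: |V_total| = 231.2 V, ∠V_total = -132.9°.

V_total = 231.2∠-132.9° V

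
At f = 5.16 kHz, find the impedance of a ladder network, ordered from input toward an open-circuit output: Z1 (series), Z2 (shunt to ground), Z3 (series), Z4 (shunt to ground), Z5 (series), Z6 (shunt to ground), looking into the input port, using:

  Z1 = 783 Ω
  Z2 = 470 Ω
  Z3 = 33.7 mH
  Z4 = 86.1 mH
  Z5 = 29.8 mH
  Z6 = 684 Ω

Step 1 — Angular frequency: ω = 2π·f = 2π·5160 = 3.242e+04 rad/s.
Step 2 — Component impedances:
  Z1: Z = R = 783 Ω
  Z2: Z = R = 470 Ω
  Z3: Z = jωL = j·3.242e+04·0.0337 = 0 + j1093 Ω
  Z4: Z = jωL = j·3.242e+04·0.0861 = 0 + j2791 Ω
  Z5: Z = jωL = j·3.242e+04·0.0298 = 0 + j966.2 Ω
  Z6: Z = R = 684 Ω
Step 3 — Ladder network (open output): work backward from the far end, alternating series and parallel combinations. Z_in = 1209 + j98.24 Ω = 1213∠4.6° Ω.

Z = 1209 + j98.24 Ω = 1213∠4.6° Ω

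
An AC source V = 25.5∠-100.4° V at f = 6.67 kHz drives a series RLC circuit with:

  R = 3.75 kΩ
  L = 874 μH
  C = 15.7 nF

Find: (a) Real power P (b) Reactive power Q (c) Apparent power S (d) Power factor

Step 1 — Angular frequency: ω = 2π·f = 2π·6670 = 4.191e+04 rad/s.
Step 2 — Component impedances:
  R: Z = R = 3750 Ω
  L: Z = jωL = j·4.191e+04·0.000874 = 0 + j36.63 Ω
  C: Z = 1/(jωC) = -j/(ω·C) = 0 - j1520 Ω
Step 3 — Series combination: Z_total = R + L + C = 3750 - j1483 Ω = 4033∠-21.6° Ω.
Step 4 — Source phasor: V = 25.5∠-100.4° V = -4.603 - j25.08 V.
Step 5 — Current: I = V / Z = 0.001226 - j0.006203 A = 0.006323∠-78.8° A.
Step 6 — Complex power: S = V·I* = 0.1499 - j0.05931 VA.
Step 7 — Real power: P = Re(S) = 0.1499 W.
Step 8 — Reactive power: Q = Im(S) = -0.05931 VAR.
Step 9 — Apparent power: |S| = 0.1612 VA.
Step 10 — Power factor: PF = P/|S| = 0.9299 (leading).

(a) P = 0.1499 W  (b) Q = -0.05931 VAR  (c) S = 0.1612 VA  (d) PF = 0.9299 (leading)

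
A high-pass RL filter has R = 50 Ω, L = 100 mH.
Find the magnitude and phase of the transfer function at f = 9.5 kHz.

Step 1 — Angular frequency: ω = 2π·9500 = 5.969e+04 rad/s.
Step 2 — Transfer function: H(jω) = jωL/(R + jωL).
Step 3 — Numerator jωL = j·5969; denominator R + jωL = 50 + j5969.
Step 4 — H = 0.9999 + j0.008376.
Step 5 — Magnitude: |H| = 1 (-0.0 dB); phase: φ = 0.5°.

|H| = 1 (-0.0 dB), φ = 0.5°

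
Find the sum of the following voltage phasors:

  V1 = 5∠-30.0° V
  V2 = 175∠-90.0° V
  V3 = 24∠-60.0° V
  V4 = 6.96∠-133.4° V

Step 1 — Convert each phasor to rectangular form:
  V1 = 5·(cos(-30.0°) + j·sin(-30.0°)) = 4.33 - j2.5 V
  V2 = 175·(cos(-90.0°) + j·sin(-90.0°)) = 0 - j175 V
  V3 = 24·(cos(-60.0°) + j·sin(-60.0°)) = 12 - j20.78 V
  V4 = 6.96·(cos(-133.4°) + j·sin(-133.4°)) = -4.782 - j5.057 V
Step 2 — Sum components: V_total = 11.55 - j203.3 V.
Step 3 — Convert to polar: |V_total| = 203.7 V, ∠V_total = -86.7°.

V_total = 203.7∠-86.7° V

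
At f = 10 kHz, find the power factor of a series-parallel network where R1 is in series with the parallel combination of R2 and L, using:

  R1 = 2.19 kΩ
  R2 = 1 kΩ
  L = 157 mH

Step 1 — Angular frequency: ω = 2π·f = 2π·1e+04 = 6.283e+04 rad/s.
Step 2 — Component impedances:
  R1: Z = R = 2190 Ω
  R2: Z = R = 1000 Ω
  L: Z = jωL = j·6.283e+04·0.157 = 0 + j9865 Ω
Step 3 — Parallel branch: R2 || L = 1/(1/R2 + 1/L) = 989.8 + j100.3 Ω.
Step 4 — Series with R1: Z_total = R1 + (R2 || L) = 3180 + j100.3 Ω = 3181∠1.8° Ω.
Step 5 — Power factor: PF = cos(φ) = Re(Z)/|Z| = 3179.8/3181.4 = 0.9995.
Step 6 — Type: Im(Z) = 100.3 ⇒ lagging (phase φ = 1.8°).

PF = 0.9995 (lagging, φ = 1.8°)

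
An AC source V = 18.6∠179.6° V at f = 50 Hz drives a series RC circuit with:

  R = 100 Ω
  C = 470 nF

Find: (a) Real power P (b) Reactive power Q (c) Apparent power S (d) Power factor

Step 1 — Angular frequency: ω = 2π·f = 2π·50 = 314.2 rad/s.
Step 2 — Component impedances:
  R: Z = R = 100 Ω
  C: Z = 1/(jωC) = -j/(ω·C) = 0 - j6773 Ω
Step 3 — Series combination: Z_total = R + C = 100 - j6773 Ω = 6773∠-89.2° Ω.
Step 4 — Source phasor: V = 18.6∠179.6° V = -18.6 + j0.1299 V.
Step 5 — Current: I = V / Z = -5.971e-05 - j0.002745 A = 0.002746∠-91.2° A.
Step 6 — Complex power: S = V·I* = 0.0007541 - j0.05107 VA.
Step 7 — Real power: P = Re(S) = 0.0007541 W.
Step 8 — Reactive power: Q = Im(S) = -0.05107 VAR.
Step 9 — Apparent power: |S| = 0.05108 VA.
Step 10 — Power factor: PF = P/|S| = 0.01476 (leading).

(a) P = 0.0007541 W  (b) Q = -0.05107 VAR  (c) S = 0.05108 VA  (d) PF = 0.01476 (leading)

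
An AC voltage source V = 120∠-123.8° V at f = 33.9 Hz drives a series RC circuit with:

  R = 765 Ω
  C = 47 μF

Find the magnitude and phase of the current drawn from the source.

Step 1 — Angular frequency: ω = 2π·f = 2π·33.9 = 213 rad/s.
Step 2 — Component impedances:
  R: Z = R = 765 Ω
  C: Z = 1/(jωC) = -j/(ω·C) = 0 - j99.89 Ω
Step 3 — Series combination: Z_total = R + C = 765 - j99.89 Ω = 771.5∠-7.4° Ω.
Step 4 — Source phasor: V = 120∠-123.8° V = -66.76 - j99.72 V.
Step 5 — Ohm's law: I = V / Z_total = (-66.76 - j99.72) / (765 - j99.89) = -0.06906 - j0.1394 A.
Step 6 — Convert to polar: |I| = 0.1555 A, ∠I = -116.4°.

I = 0.1555∠-116.4° A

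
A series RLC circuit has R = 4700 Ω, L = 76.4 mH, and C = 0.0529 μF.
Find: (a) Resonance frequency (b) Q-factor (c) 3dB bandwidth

Step 1 — Resonance condition Im(Z)=0 gives ω₀ = 1/√(LC).
Step 2 — ω₀ = 1/√(0.0764·5.29e-08) = 1.573e+04 rad/s.
Step 3 — f₀ = ω₀/(2π) = 2503 Hz.
Step 4 — Series Q: Q = ω₀L/R = 1.573e+04·0.0764/4700 = 0.2557.
Step 5 — 3dB bandwidth: Δω = ω₀/Q = 6.152e+04 rad/s; BW = Δω/(2π) = 9791 Hz.

(a) f₀ = 2503 Hz  (b) Q = 0.2557  (c) BW = 9791 Hz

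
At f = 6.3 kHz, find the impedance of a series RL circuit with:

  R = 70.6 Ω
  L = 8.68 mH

Step 1 — Angular frequency: ω = 2π·f = 2π·6300 = 3.958e+04 rad/s.
Step 2 — Component impedances:
  R: Z = R = 70.6 Ω
  L: Z = jωL = j·3.958e+04·0.00868 = 0 + j343.6 Ω
Step 3 — Series combination: Z_total = R + L = 70.6 + j343.6 Ω = 350.8∠78.4° Ω.

Z = 70.6 + j343.6 Ω = 350.8∠78.4° Ω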